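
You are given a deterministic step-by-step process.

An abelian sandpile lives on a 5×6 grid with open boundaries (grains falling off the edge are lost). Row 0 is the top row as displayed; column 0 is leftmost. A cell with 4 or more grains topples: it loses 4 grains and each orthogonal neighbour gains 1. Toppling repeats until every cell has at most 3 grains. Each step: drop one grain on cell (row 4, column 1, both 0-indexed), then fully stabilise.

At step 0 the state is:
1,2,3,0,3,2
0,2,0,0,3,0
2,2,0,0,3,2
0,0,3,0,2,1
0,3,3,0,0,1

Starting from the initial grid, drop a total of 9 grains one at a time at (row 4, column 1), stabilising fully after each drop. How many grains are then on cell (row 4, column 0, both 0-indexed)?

3

gen 0: 1,2,3,0,3,2
0,2,0,0,3,0
2,2,0,0,3,2
0,0,3,0,2,1
0,3,3,0,0,1
gen 1: 1,2,3,0,3,2
0,2,0,0,3,0
2,2,1,0,3,2
0,2,0,1,2,1
1,1,1,1,0,1
gen 2: 1,2,3,0,3,2
0,2,0,0,3,0
2,2,1,0,3,2
0,2,0,1,2,1
1,2,1,1,0,1
gen 3: 1,2,3,0,3,2
0,2,0,0,3,0
2,2,1,0,3,2
0,2,0,1,2,1
1,3,1,1,0,1
gen 4: 1,2,3,0,3,2
0,2,0,0,3,0
2,2,1,0,3,2
0,3,0,1,2,1
2,0,2,1,0,1
gen 5: 1,2,3,0,3,2
0,2,0,0,3,0
2,2,1,0,3,2
0,3,0,1,2,1
2,1,2,1,0,1
gen 6: 1,2,3,0,3,2
0,2,0,0,3,0
2,2,1,0,3,2
0,3,0,1,2,1
2,2,2,1,0,1
gen 7: 1,2,3,0,3,2
0,2,0,0,3,0
2,2,1,0,3,2
0,3,0,1,2,1
2,3,2,1,0,1
gen 8: 1,2,3,0,3,2
0,2,0,0,3,0
2,3,1,0,3,2
1,0,1,1,2,1
3,1,3,1,0,1
gen 9: 1,2,3,0,3,2
0,2,0,0,3,0
2,3,1,0,3,2
1,0,1,1,2,1
3,2,3,1,0,1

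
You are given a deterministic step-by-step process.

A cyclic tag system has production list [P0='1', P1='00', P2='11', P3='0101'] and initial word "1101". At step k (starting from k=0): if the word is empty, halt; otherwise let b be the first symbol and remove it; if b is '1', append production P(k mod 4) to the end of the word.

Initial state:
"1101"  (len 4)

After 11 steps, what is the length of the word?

4

gen 0: "1101"  (len 4)
gen 1: "1011"  (len 4)
gen 2: "01100"  (len 5)
gen 3: "1100"  (len 4)
gen 4: "1000101"  (len 7)
gen 5: "0001011"  (len 7)
gen 6: "001011"  (len 6)
gen 7: "01011"  (len 5)
gen 8: "1011"  (len 4)
gen 9: "0111"  (len 4)
gen 10: "111"  (len 3)
gen 11: "1111"  (len 4)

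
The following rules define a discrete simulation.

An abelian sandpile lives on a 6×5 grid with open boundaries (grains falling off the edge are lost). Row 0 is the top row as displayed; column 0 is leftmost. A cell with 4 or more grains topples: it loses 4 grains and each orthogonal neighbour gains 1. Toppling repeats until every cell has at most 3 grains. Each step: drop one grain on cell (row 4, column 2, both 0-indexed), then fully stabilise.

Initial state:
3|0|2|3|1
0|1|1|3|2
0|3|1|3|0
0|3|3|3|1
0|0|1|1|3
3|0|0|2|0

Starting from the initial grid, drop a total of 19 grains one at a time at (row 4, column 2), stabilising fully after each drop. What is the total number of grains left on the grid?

gen 0: 3|0|2|3|1
0|1|1|3|2
0|3|1|3|0
0|3|3|3|1
0|0|1|1|3
3|0|0|2|0
gen 1: 3|0|2|3|1
0|1|1|3|2
0|3|1|3|0
0|3|3|3|1
0|0|2|1|3
3|0|0|2|0
gen 2: 3|0|2|3|1
0|1|1|3|2
0|3|1|3|0
0|3|3|3|1
0|0|3|1|3
3|0|0|2|0
gen 3: 3|0|3|0|2
0|2|3|1|3
1|1|0|2|1
1|1|3|1|2
0|2|1|3|3
3|0|1|2|0
gen 4: 3|0|3|0|2
0|2|3|1|3
1|1|0|2|1
1|1|3|1|2
0|2|2|3|3
3|0|1|2|0
gen 5: 3|0|3|0|2
0|2|3|1|3
1|1|0|2|1
1|1|3|1|2
0|2|3|3|3
3|0|1|2|0
gen 6: 3|0|3|0|2
0|2|3|1|3
1|1|1|2|1
1|2|0|3|3
0|3|2|1|0
3|0|2|3|1
gen 7: 3|0|3|0|2
0|2|3|1|3
1|1|1|2|1
1|2|0|3|3
0|3|3|1|0
3|0|2|3|1
gen 8: 3|0|3|0|2
0|2|3|1|3
1|1|1|2|1
1|3|1|3|3
1|0|1|2|0
3|1|3|3|1
gen 9: 3|0|3|0|2
0|2|3|1|3
1|1|1|2|1
1|3|1|3|3
1|0|2|2|0
3|1|3|3|1
gen 10: 3|0|3|0|2
0|2|3|1|3
1|1|1|2|1
1|3|1|3|3
1|0|3|2|0
3|1|3|3|1
gen 11: 3|0|3|0|2
0|2|3|1|3
1|1|1|3|2
1|3|3|1|0
1|1|2|1|2
3|2|1|1|2
gen 12: 3|0|3|0|2
0|2|3|1|3
1|1|1|3|2
1|3|3|1|0
1|1|3|1|2
3|2|1|1|2
gen 13: 3|0|3|0|2
0|2|3|1|3
1|2|2|3|2
2|0|1|2|0
1|3|1|2|2
3|2|2|1|2
gen 14: 3|0|3|0|2
0|2|3|1|3
1|2|2|3|2
2|0|1|2|0
1|3|2|2|2
3|2|2|1|2
gen 15: 3|0|3|0|2
0|2|3|1|3
1|2|2|3|2
2|0|1|2|0
1|3|3|2|2
3|2|2|1|2
gen 16: 3|0|3|0|2
0|2|3|1|3
1|2|2|3|2
2|1|2|2|0
2|0|1|3|2
3|3|3|1|2
gen 17: 3|0|3|0|2
0|2|3|1|3
1|2|2|3|2
2|1|2|2|0
2|0|2|3|2
3|3|3|1|2
gen 18: 3|0|3|0|2
0|2|3|1|3
1|2|2|3|2
2|1|2|2|0
2|0|3|3|2
3|3|3|1|2
gen 19: 3|0|3|0|2
0|2|3|1|3
1|2|2|3|2
2|1|3|3|0
3|2|2|0|3
0|1|1|3|2

53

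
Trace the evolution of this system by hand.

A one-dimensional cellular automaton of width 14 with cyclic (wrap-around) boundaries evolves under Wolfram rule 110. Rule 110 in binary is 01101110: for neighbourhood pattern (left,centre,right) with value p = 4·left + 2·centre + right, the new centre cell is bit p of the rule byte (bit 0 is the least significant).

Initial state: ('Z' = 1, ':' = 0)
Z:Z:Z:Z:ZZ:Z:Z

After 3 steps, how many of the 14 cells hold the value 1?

0

0) Z:Z:Z:Z:ZZ:Z:Z
1) ZZZZZZZZZZZZZZ
2) ::::::::::::::
3) ::::::::::::::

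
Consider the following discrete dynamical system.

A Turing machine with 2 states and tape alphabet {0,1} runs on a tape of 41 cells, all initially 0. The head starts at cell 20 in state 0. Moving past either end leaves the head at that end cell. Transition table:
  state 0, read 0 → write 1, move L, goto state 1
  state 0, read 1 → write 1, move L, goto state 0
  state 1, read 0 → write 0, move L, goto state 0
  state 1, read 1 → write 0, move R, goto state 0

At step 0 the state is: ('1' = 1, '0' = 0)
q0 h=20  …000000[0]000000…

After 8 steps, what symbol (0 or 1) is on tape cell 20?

1

t=0: q0 h=20  …000000[0]000000…
t=1: q1 h=19  …000000[0]100000…
t=2: q0 h=18  …000000[0]010000…
t=3: q1 h=17  …000000[0]101000…
t=4: q0 h=16  …000000[0]010100…
t=5: q1 h=15  …000000[0]101010…
t=6: q0 h=14  …000000[0]010101…
t=7: q1 h=13  …000000[0]101010…
t=8: q0 h=12  …000000[0]010101…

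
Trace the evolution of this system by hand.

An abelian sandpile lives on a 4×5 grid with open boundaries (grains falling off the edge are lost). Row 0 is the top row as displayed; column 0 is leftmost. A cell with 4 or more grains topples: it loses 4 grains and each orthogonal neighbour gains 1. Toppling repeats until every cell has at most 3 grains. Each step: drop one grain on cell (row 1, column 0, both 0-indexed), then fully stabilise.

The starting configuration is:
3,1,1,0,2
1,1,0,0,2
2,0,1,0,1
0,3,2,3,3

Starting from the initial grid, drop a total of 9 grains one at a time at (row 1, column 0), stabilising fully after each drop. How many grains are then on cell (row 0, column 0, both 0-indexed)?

0) 3,1,1,0,2
1,1,0,0,2
2,0,1,0,1
0,3,2,3,3
1) 3,1,1,0,2
2,1,0,0,2
2,0,1,0,1
0,3,2,3,3
2) 3,1,1,0,2
3,1,0,0,2
2,0,1,0,1
0,3,2,3,3
3) 0,2,1,0,2
1,2,0,0,2
3,0,1,0,1
0,3,2,3,3
4) 0,2,1,0,2
2,2,0,0,2
3,0,1,0,1
0,3,2,3,3
5) 0,2,1,0,2
3,2,0,0,2
3,0,1,0,1
0,3,2,3,3
6) 1,2,1,0,2
1,3,0,0,2
0,1,1,0,1
1,3,2,3,3
7) 1,2,1,0,2
2,3,0,0,2
0,1,1,0,1
1,3,2,3,3
8) 1,2,1,0,2
3,3,0,0,2
0,1,1,0,1
1,3,2,3,3
9) 2,3,1,0,2
1,0,1,0,2
1,2,1,0,1
1,3,2,3,3

2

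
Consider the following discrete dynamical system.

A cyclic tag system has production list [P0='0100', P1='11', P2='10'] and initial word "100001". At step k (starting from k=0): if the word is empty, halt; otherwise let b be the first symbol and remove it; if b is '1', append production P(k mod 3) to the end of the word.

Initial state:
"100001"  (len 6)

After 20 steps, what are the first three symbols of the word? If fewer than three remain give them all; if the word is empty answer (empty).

111

[0] "100001"  (len 6)
[1] "000010100"  (len 9)
[2] "00010100"  (len 8)
[3] "0010100"  (len 7)
[4] "010100"  (len 6)
[5] "10100"  (len 5)
[6] "010010"  (len 6)
[7] "10010"  (len 5)
[8] "001011"  (len 6)
[9] "01011"  (len 5)
[10] "1011"  (len 4)
[11] "01111"  (len 5)
[12] "1111"  (len 4)
[13] "1110100"  (len 7)
[14] "11010011"  (len 8)
[15] "101001110"  (len 9)
[16] "010011100100"  (len 12)
[17] "10011100100"  (len 11)
[18] "001110010010"  (len 12)
[19] "01110010010"  (len 11)
[20] "1110010010"  (len 10)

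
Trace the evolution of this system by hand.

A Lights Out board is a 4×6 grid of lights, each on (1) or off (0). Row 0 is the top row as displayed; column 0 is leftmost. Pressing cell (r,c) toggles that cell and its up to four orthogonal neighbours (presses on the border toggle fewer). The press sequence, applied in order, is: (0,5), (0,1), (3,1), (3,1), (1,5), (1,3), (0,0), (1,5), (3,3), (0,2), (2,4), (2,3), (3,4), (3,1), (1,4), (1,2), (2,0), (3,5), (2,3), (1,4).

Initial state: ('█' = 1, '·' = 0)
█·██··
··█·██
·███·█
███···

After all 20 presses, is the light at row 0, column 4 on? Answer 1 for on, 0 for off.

1

0) █·██··
··█·██
·███·█
███···
1) █·████
··█·█·
·███·█
███···
2) ·█·███
·██·█·
·███·█
███···
3) ·█·███
·██·█·
··██·█
······
4) ·█·███
·██·█·
·███·█
███···
5) ·█·██·
·██··█
·███··
███···
6) ·█··█·
·█·███
·██···
███···
7) █···█·
██·███
·██···
███···
8) █···██
██·█··
·██··█
███···
9) █···██
██·█··
·███·█
██·██·
10) ██████
████··
·███·█
██·██·
11) ██████
█████·
·██·█·
██·█··
12) ██████
███·█·
·█·█··
██····
13) ██████
███·█·
·█·██·
██·███
14) ██████
███·█·
···██·
··████
15) ████·█
████·█
···█··
··████
16) ██·█·█
█····█
··██··
··████
17) ██·█·█
·····█
████··
█·████
18) ██·█·█
·····█
████·█
█·██··
19) ██·█·█
···█·█
██··██
█·█···
20) ██·███
····█·
██···█
█·█···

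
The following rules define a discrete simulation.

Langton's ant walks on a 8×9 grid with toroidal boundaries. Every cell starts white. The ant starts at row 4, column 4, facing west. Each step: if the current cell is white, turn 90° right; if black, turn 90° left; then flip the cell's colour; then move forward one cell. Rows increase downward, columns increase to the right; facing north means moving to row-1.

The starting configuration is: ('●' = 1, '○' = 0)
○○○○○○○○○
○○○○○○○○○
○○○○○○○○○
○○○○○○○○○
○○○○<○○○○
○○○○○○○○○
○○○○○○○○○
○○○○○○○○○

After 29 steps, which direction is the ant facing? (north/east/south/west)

[0] ○○○○○○○○○
○○○○○○○○○
○○○○○○○○○
○○○○○○○○○
○○○○<○○○○
○○○○○○○○○
○○○○○○○○○
○○○○○○○○○
[1] ○○○○○○○○○
○○○○○○○○○
○○○○○○○○○
○○○○^○○○○
○○○○●○○○○
○○○○○○○○○
○○○○○○○○○
○○○○○○○○○
[2] ○○○○○○○○○
○○○○○○○○○
○○○○○○○○○
○○○○●>○○○
○○○○●○○○○
○○○○○○○○○
○○○○○○○○○
○○○○○○○○○
[3] ○○○○○○○○○
○○○○○○○○○
○○○○○○○○○
○○○○●●○○○
○○○○●v○○○
○○○○○○○○○
○○○○○○○○○
○○○○○○○○○
[4] ○○○○○○○○○
○○○○○○○○○
○○○○○○○○○
○○○○●●○○○
○○○○<●○○○
○○○○○○○○○
○○○○○○○○○
○○○○○○○○○
[5] ○○○○○○○○○
○○○○○○○○○
○○○○○○○○○
○○○○●●○○○
○○○○○●○○○
○○○○v○○○○
○○○○○○○○○
○○○○○○○○○
[6] ○○○○○○○○○
○○○○○○○○○
○○○○○○○○○
○○○○●●○○○
○○○○○●○○○
○○○<●○○○○
○○○○○○○○○
○○○○○○○○○
[7] ○○○○○○○○○
○○○○○○○○○
○○○○○○○○○
○○○○●●○○○
○○○^○●○○○
○○○●●○○○○
○○○○○○○○○
○○○○○○○○○
[8] ○○○○○○○○○
○○○○○○○○○
○○○○○○○○○
○○○○●●○○○
○○○●>●○○○
○○○●●○○○○
○○○○○○○○○
○○○○○○○○○
[9] ○○○○○○○○○
○○○○○○○○○
○○○○○○○○○
○○○○●●○○○
○○○●●●○○○
○○○●v○○○○
○○○○○○○○○
○○○○○○○○○
[10] ○○○○○○○○○
○○○○○○○○○
○○○○○○○○○
○○○○●●○○○
○○○●●●○○○
○○○●○>○○○
○○○○○○○○○
○○○○○○○○○
[11] ○○○○○○○○○
○○○○○○○○○
○○○○○○○○○
○○○○●●○○○
○○○●●●○○○
○○○●○●○○○
○○○○○v○○○
○○○○○○○○○
[12] ○○○○○○○○○
○○○○○○○○○
○○○○○○○○○
○○○○●●○○○
○○○●●●○○○
○○○●○●○○○
○○○○<●○○○
○○○○○○○○○
[13] ○○○○○○○○○
○○○○○○○○○
○○○○○○○○○
○○○○●●○○○
○○○●●●○○○
○○○●^●○○○
○○○○●●○○○
○○○○○○○○○
[14] ○○○○○○○○○
○○○○○○○○○
○○○○○○○○○
○○○○●●○○○
○○○●●●○○○
○○○●●>○○○
○○○○●●○○○
○○○○○○○○○
[15] ○○○○○○○○○
○○○○○○○○○
○○○○○○○○○
○○○○●●○○○
○○○●●^○○○
○○○●●○○○○
○○○○●●○○○
○○○○○○○○○
[16] ○○○○○○○○○
○○○○○○○○○
○○○○○○○○○
○○○○●●○○○
○○○●<○○○○
○○○●●○○○○
○○○○●●○○○
○○○○○○○○○
[17] ○○○○○○○○○
○○○○○○○○○
○○○○○○○○○
○○○○●●○○○
○○○●○○○○○
○○○●v○○○○
○○○○●●○○○
○○○○○○○○○
[18] ○○○○○○○○○
○○○○○○○○○
○○○○○○○○○
○○○○●●○○○
○○○●○○○○○
○○○●○>○○○
○○○○●●○○○
○○○○○○○○○
[19] ○○○○○○○○○
○○○○○○○○○
○○○○○○○○○
○○○○●●○○○
○○○●○○○○○
○○○●○●○○○
○○○○●v○○○
○○○○○○○○○
[20] ○○○○○○○○○
○○○○○○○○○
○○○○○○○○○
○○○○●●○○○
○○○●○○○○○
○○○●○●○○○
○○○○●○>○○
○○○○○○○○○
[21] ○○○○○○○○○
○○○○○○○○○
○○○○○○○○○
○○○○●●○○○
○○○●○○○○○
○○○●○●○○○
○○○○●○●○○
○○○○○○v○○
[22] ○○○○○○○○○
○○○○○○○○○
○○○○○○○○○
○○○○●●○○○
○○○●○○○○○
○○○●○●○○○
○○○○●○●○○
○○○○○<●○○
[23] ○○○○○○○○○
○○○○○○○○○
○○○○○○○○○
○○○○●●○○○
○○○●○○○○○
○○○●○●○○○
○○○○●^●○○
○○○○○●●○○
[24] ○○○○○○○○○
○○○○○○○○○
○○○○○○○○○
○○○○●●○○○
○○○●○○○○○
○○○●○●○○○
○○○○●●>○○
○○○○○●●○○
[25] ○○○○○○○○○
○○○○○○○○○
○○○○○○○○○
○○○○●●○○○
○○○●○○○○○
○○○●○●^○○
○○○○●●○○○
○○○○○●●○○
[26] ○○○○○○○○○
○○○○○○○○○
○○○○○○○○○
○○○○●●○○○
○○○●○○○○○
○○○●○●●>○
○○○○●●○○○
○○○○○●●○○
[27] ○○○○○○○○○
○○○○○○○○○
○○○○○○○○○
○○○○●●○○○
○○○●○○○○○
○○○●○●●●○
○○○○●●○v○
○○○○○●●○○
[28] ○○○○○○○○○
○○○○○○○○○
○○○○○○○○○
○○○○●●○○○
○○○●○○○○○
○○○●○●●●○
○○○○●●<●○
○○○○○●●○○
[29] ○○○○○○○○○
○○○○○○○○○
○○○○○○○○○
○○○○●●○○○
○○○●○○○○○
○○○●○●^●○
○○○○●●●●○
○○○○○●●○○

north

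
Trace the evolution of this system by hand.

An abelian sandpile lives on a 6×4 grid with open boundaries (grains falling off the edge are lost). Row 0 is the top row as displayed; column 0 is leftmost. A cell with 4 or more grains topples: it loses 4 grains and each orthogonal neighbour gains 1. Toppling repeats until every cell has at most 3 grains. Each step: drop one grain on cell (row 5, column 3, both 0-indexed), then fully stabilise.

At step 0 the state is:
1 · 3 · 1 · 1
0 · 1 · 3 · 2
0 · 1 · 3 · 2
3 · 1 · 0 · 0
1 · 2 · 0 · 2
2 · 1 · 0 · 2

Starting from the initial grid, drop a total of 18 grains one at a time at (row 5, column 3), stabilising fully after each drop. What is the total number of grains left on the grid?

38

gen 0: 1 · 3 · 1 · 1
0 · 1 · 3 · 2
0 · 1 · 3 · 2
3 · 1 · 0 · 0
1 · 2 · 0 · 2
2 · 1 · 0 · 2
gen 1: 1 · 3 · 1 · 1
0 · 1 · 3 · 2
0 · 1 · 3 · 2
3 · 1 · 0 · 0
1 · 2 · 0 · 2
2 · 1 · 0 · 3
gen 2: 1 · 3 · 1 · 1
0 · 1 · 3 · 2
0 · 1 · 3 · 2
3 · 1 · 0 · 0
1 · 2 · 0 · 3
2 · 1 · 1 · 0
gen 3: 1 · 3 · 1 · 1
0 · 1 · 3 · 2
0 · 1 · 3 · 2
3 · 1 · 0 · 0
1 · 2 · 0 · 3
2 · 1 · 1 · 1
gen 4: 1 · 3 · 1 · 1
0 · 1 · 3 · 2
0 · 1 · 3 · 2
3 · 1 · 0 · 0
1 · 2 · 0 · 3
2 · 1 · 1 · 2
gen 5: 1 · 3 · 1 · 1
0 · 1 · 3 · 2
0 · 1 · 3 · 2
3 · 1 · 0 · 0
1 · 2 · 0 · 3
2 · 1 · 1 · 3
gen 6: 1 · 3 · 1 · 1
0 · 1 · 3 · 2
0 · 1 · 3 · 2
3 · 1 · 0 · 1
1 · 2 · 1 · 0
2 · 1 · 2 · 1
gen 7: 1 · 3 · 1 · 1
0 · 1 · 3 · 2
0 · 1 · 3 · 2
3 · 1 · 0 · 1
1 · 2 · 1 · 0
2 · 1 · 2 · 2
gen 8: 1 · 3 · 1 · 1
0 · 1 · 3 · 2
0 · 1 · 3 · 2
3 · 1 · 0 · 1
1 · 2 · 1 · 0
2 · 1 · 2 · 3
gen 9: 1 · 3 · 1 · 1
0 · 1 · 3 · 2
0 · 1 · 3 · 2
3 · 1 · 0 · 1
1 · 2 · 1 · 1
2 · 1 · 3 · 0
gen 10: 1 · 3 · 1 · 1
0 · 1 · 3 · 2
0 · 1 · 3 · 2
3 · 1 · 0 · 1
1 · 2 · 1 · 1
2 · 1 · 3 · 1
gen 11: 1 · 3 · 1 · 1
0 · 1 · 3 · 2
0 · 1 · 3 · 2
3 · 1 · 0 · 1
1 · 2 · 1 · 1
2 · 1 · 3 · 2
gen 12: 1 · 3 · 1 · 1
0 · 1 · 3 · 2
0 · 1 · 3 · 2
3 · 1 · 0 · 1
1 · 2 · 1 · 1
2 · 1 · 3 · 3
gen 13: 1 · 3 · 1 · 1
0 · 1 · 3 · 2
0 · 1 · 3 · 2
3 · 1 · 0 · 1
1 · 2 · 2 · 2
2 · 2 · 0 · 1
gen 14: 1 · 3 · 1 · 1
0 · 1 · 3 · 2
0 · 1 · 3 · 2
3 · 1 · 0 · 1
1 · 2 · 2 · 2
2 · 2 · 0 · 2
gen 15: 1 · 3 · 1 · 1
0 · 1 · 3 · 2
0 · 1 · 3 · 2
3 · 1 · 0 · 1
1 · 2 · 2 · 2
2 · 2 · 0 · 3
gen 16: 1 · 3 · 1 · 1
0 · 1 · 3 · 2
0 · 1 · 3 · 2
3 · 1 · 0 · 1
1 · 2 · 2 · 3
2 · 2 · 1 · 0
gen 17: 1 · 3 · 1 · 1
0 · 1 · 3 · 2
0 · 1 · 3 · 2
3 · 1 · 0 · 1
1 · 2 · 2 · 3
2 · 2 · 1 · 1
gen 18: 1 · 3 · 1 · 1
0 · 1 · 3 · 2
0 · 1 · 3 · 2
3 · 1 · 0 · 1
1 · 2 · 2 · 3
2 · 2 · 1 · 2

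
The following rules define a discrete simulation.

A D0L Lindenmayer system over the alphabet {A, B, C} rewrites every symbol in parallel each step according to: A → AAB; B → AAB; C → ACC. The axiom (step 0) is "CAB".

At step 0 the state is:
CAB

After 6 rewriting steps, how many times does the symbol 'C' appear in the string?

64

k=0  CAB
k=1  ACCAABAAB
k=2  AABACCACCAABAABAABAABAABAAB
k=3  AABAABAABAABACCACCAABACCACCAABAABAABAABAABAABAABAABAABAABAABAABAABAABAABAABAABAAB
k=4  AABAABAABAABAABAABAABAABAABAABAABAABAABACCACCAABACCACCAABA…BAABAABAABAABAABAABAABAABAABAABAABAABAABAABAABAABAABAABAAB  (len 243)
k=5  AABAABAABAABAABAABAABAABAABAABAABAABAABAABAABAABAABAABAABA…BAABAABAABAABAABAABAABAABAABAABAABAABAABAABAABAABAABAABAAB  (len 729)
k=6  AABAABAABAABAABAABAABAABAABAABAABAABAABAABAABAABAABAABAABA…BAABAABAABAABAABAABAABAABAABAABAABAABAABAABAABAABAABAABAAB  (len 2187)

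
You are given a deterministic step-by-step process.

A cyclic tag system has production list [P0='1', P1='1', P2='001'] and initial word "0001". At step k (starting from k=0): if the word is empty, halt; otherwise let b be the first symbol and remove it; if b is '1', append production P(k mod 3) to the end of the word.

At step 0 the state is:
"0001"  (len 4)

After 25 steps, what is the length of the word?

k=0  "0001"  (len 4)
k=1  "001"  (len 3)
k=2  "01"  (len 2)
k=3  "1"  (len 1)
k=4  "1"  (len 1)
k=5  "1"  (len 1)
k=6  "001"  (len 3)
k=7  "01"  (len 2)
k=8  "1"  (len 1)
k=9  "001"  (len 3)
k=10  "01"  (len 2)
k=11  "1"  (len 1)
k=12  "001"  (len 3)
k=13  "01"  (len 2)
k=14  "1"  (len 1)
k=15  "001"  (len 3)
k=16  "01"  (len 2)
k=17  "1"  (len 1)
k=18  "001"  (len 3)
k=19  "01"  (len 2)
k=20  "1"  (len 1)
k=21  "001"  (len 3)
k=22  "01"  (len 2)
k=23  "1"  (len 1)
k=24  "001"  (len 3)
k=25  "01"  (len 2)

2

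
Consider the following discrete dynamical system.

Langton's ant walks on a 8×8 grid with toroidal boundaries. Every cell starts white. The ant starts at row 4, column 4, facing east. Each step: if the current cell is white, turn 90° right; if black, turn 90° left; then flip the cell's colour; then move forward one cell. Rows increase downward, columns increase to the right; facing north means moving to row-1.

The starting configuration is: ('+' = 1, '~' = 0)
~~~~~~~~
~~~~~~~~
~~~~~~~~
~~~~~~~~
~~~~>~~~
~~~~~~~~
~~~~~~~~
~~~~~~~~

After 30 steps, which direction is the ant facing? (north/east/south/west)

step 0: ~~~~~~~~
~~~~~~~~
~~~~~~~~
~~~~~~~~
~~~~>~~~
~~~~~~~~
~~~~~~~~
~~~~~~~~
step 1: ~~~~~~~~
~~~~~~~~
~~~~~~~~
~~~~~~~~
~~~~+~~~
~~~~v~~~
~~~~~~~~
~~~~~~~~
step 2: ~~~~~~~~
~~~~~~~~
~~~~~~~~
~~~~~~~~
~~~~+~~~
~~~<+~~~
~~~~~~~~
~~~~~~~~
step 3: ~~~~~~~~
~~~~~~~~
~~~~~~~~
~~~~~~~~
~~~^+~~~
~~~++~~~
~~~~~~~~
~~~~~~~~
step 4: ~~~~~~~~
~~~~~~~~
~~~~~~~~
~~~~~~~~
~~~+>~~~
~~~++~~~
~~~~~~~~
~~~~~~~~
step 5: ~~~~~~~~
~~~~~~~~
~~~~~~~~
~~~~^~~~
~~~+~~~~
~~~++~~~
~~~~~~~~
~~~~~~~~
step 6: ~~~~~~~~
~~~~~~~~
~~~~~~~~
~~~~+>~~
~~~+~~~~
~~~++~~~
~~~~~~~~
~~~~~~~~
step 7: ~~~~~~~~
~~~~~~~~
~~~~~~~~
~~~~++~~
~~~+~v~~
~~~++~~~
~~~~~~~~
~~~~~~~~
step 8: ~~~~~~~~
~~~~~~~~
~~~~~~~~
~~~~++~~
~~~+<+~~
~~~++~~~
~~~~~~~~
~~~~~~~~
step 9: ~~~~~~~~
~~~~~~~~
~~~~~~~~
~~~~^+~~
~~~+++~~
~~~++~~~
~~~~~~~~
~~~~~~~~
step 10: ~~~~~~~~
~~~~~~~~
~~~~~~~~
~~~<~+~~
~~~+++~~
~~~++~~~
~~~~~~~~
~~~~~~~~
step 11: ~~~~~~~~
~~~~~~~~
~~~^~~~~
~~~+~+~~
~~~+++~~
~~~++~~~
~~~~~~~~
~~~~~~~~
step 12: ~~~~~~~~
~~~~~~~~
~~~+>~~~
~~~+~+~~
~~~+++~~
~~~++~~~
~~~~~~~~
~~~~~~~~
step 13: ~~~~~~~~
~~~~~~~~
~~~++~~~
~~~+v+~~
~~~+++~~
~~~++~~~
~~~~~~~~
~~~~~~~~
step 14: ~~~~~~~~
~~~~~~~~
~~~++~~~
~~~<++~~
~~~+++~~
~~~++~~~
~~~~~~~~
~~~~~~~~
step 15: ~~~~~~~~
~~~~~~~~
~~~++~~~
~~~~++~~
~~~v++~~
~~~++~~~
~~~~~~~~
~~~~~~~~
step 16: ~~~~~~~~
~~~~~~~~
~~~++~~~
~~~~++~~
~~~~>+~~
~~~++~~~
~~~~~~~~
~~~~~~~~
step 17: ~~~~~~~~
~~~~~~~~
~~~++~~~
~~~~^+~~
~~~~~+~~
~~~++~~~
~~~~~~~~
~~~~~~~~
step 18: ~~~~~~~~
~~~~~~~~
~~~++~~~
~~~<~+~~
~~~~~+~~
~~~++~~~
~~~~~~~~
~~~~~~~~
step 19: ~~~~~~~~
~~~~~~~~
~~~^+~~~
~~~+~+~~
~~~~~+~~
~~~++~~~
~~~~~~~~
~~~~~~~~
step 20: ~~~~~~~~
~~~~~~~~
~~<~+~~~
~~~+~+~~
~~~~~+~~
~~~++~~~
~~~~~~~~
~~~~~~~~
step 21: ~~~~~~~~
~~^~~~~~
~~+~+~~~
~~~+~+~~
~~~~~+~~
~~~++~~~
~~~~~~~~
~~~~~~~~
step 22: ~~~~~~~~
~~+>~~~~
~~+~+~~~
~~~+~+~~
~~~~~+~~
~~~++~~~
~~~~~~~~
~~~~~~~~
step 23: ~~~~~~~~
~~++~~~~
~~+v+~~~
~~~+~+~~
~~~~~+~~
~~~++~~~
~~~~~~~~
~~~~~~~~
step 24: ~~~~~~~~
~~++~~~~
~~<++~~~
~~~+~+~~
~~~~~+~~
~~~++~~~
~~~~~~~~
~~~~~~~~
step 25: ~~~~~~~~
~~++~~~~
~~~++~~~
~~v+~+~~
~~~~~+~~
~~~++~~~
~~~~~~~~
~~~~~~~~
step 26: ~~~~~~~~
~~++~~~~
~~~++~~~
~<++~+~~
~~~~~+~~
~~~++~~~
~~~~~~~~
~~~~~~~~
step 27: ~~~~~~~~
~~++~~~~
~^~++~~~
~+++~+~~
~~~~~+~~
~~~++~~~
~~~~~~~~
~~~~~~~~
step 28: ~~~~~~~~
~~++~~~~
~+>++~~~
~+++~+~~
~~~~~+~~
~~~++~~~
~~~~~~~~
~~~~~~~~
step 29: ~~~~~~~~
~~++~~~~
~++++~~~
~+v+~+~~
~~~~~+~~
~~~++~~~
~~~~~~~~
~~~~~~~~
step 30: ~~~~~~~~
~~++~~~~
~++++~~~
~+~>~+~~
~~~~~+~~
~~~++~~~
~~~~~~~~
~~~~~~~~

east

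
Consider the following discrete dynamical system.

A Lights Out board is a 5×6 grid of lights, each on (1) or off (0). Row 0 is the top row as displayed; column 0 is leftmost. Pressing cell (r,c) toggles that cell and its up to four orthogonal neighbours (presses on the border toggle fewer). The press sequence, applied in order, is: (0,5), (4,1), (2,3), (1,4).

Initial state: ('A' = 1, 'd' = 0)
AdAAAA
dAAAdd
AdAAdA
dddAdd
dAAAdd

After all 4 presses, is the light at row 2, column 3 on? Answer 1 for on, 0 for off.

step 0: AdAAAA
dAAAdd
AdAAdA
dddAdd
dAAAdd
step 1: AdAAdd
dAAAdA
AdAAdA
dddAdd
dAAAdd
step 2: AdAAdd
dAAAdA
AdAAdA
dAdAdd
AddAdd
step 3: AdAAdd
dAAddA
AdddAA
dAdddd
AddAdd
step 4: AdAAAd
dAAAAd
AddddA
dAdddd
AddAdd

0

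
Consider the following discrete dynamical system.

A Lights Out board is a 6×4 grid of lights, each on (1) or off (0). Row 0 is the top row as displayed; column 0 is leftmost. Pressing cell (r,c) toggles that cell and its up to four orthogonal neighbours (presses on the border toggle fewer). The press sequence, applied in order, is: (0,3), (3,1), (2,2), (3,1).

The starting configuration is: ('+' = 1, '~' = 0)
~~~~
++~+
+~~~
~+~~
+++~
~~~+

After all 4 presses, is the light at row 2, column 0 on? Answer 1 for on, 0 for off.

1

gen 0: ~~~~
++~+
+~~~
~+~~
+++~
~~~+
gen 1: ~~++
++~~
+~~~
~+~~
+++~
~~~+
gen 2: ~~++
++~~
++~~
+~+~
+~+~
~~~+
gen 3: ~~++
+++~
+~++
+~~~
+~+~
~~~+
gen 4: ~~++
+++~
++++
~++~
+++~
~~~+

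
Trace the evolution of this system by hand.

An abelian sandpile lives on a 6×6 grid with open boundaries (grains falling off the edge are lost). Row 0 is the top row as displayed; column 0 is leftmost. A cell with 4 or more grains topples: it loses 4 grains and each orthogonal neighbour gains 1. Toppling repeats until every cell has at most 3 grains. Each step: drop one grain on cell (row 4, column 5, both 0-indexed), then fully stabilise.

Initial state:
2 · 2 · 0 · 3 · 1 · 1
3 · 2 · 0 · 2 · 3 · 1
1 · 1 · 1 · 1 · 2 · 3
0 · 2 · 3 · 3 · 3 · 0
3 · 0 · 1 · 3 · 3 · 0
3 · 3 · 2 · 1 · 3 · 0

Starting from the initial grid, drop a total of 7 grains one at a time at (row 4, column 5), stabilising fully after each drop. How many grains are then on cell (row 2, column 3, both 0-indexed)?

gen 0: 2 · 2 · 0 · 3 · 1 · 1
3 · 2 · 0 · 2 · 3 · 1
1 · 1 · 1 · 1 · 2 · 3
0 · 2 · 3 · 3 · 3 · 0
3 · 0 · 1 · 3 · 3 · 0
3 · 3 · 2 · 1 · 3 · 0
gen 1: 2 · 2 · 0 · 3 · 1 · 1
3 · 2 · 0 · 2 · 3 · 1
1 · 1 · 1 · 1 · 2 · 3
0 · 2 · 3 · 3 · 3 · 0
3 · 0 · 1 · 3 · 3 · 1
3 · 3 · 2 · 1 · 3 · 0
gen 2: 2 · 2 · 0 · 3 · 1 · 1
3 · 2 · 0 · 2 · 3 · 1
1 · 1 · 1 · 1 · 2 · 3
0 · 2 · 3 · 3 · 3 · 0
3 · 0 · 1 · 3 · 3 · 2
3 · 3 · 2 · 1 · 3 · 0
gen 3: 2 · 2 · 0 · 3 · 1 · 1
3 · 2 · 0 · 2 · 3 · 1
1 · 1 · 1 · 1 · 2 · 3
0 · 2 · 3 · 3 · 3 · 0
3 · 0 · 1 · 3 · 3 · 3
3 · 3 · 2 · 1 · 3 · 0
gen 4: 2 · 2 · 0 · 3 · 1 · 1
3 · 2 · 0 · 2 · 3 · 1
1 · 1 · 2 · 2 · 3 · 3
0 · 3 · 0 · 2 · 1 · 2
3 · 0 · 3 · 1 · 3 · 1
3 · 3 · 2 · 3 · 0 · 2
gen 5: 2 · 2 · 0 · 3 · 1 · 1
3 · 2 · 0 · 2 · 3 · 1
1 · 1 · 2 · 2 · 3 · 3
0 · 3 · 0 · 2 · 1 · 2
3 · 0 · 3 · 1 · 3 · 2
3 · 3 · 2 · 3 · 0 · 2
gen 6: 2 · 2 · 0 · 3 · 1 · 1
3 · 2 · 0 · 2 · 3 · 1
1 · 1 · 2 · 2 · 3 · 3
0 · 3 · 0 · 2 · 1 · 2
3 · 0 · 3 · 1 · 3 · 3
3 · 3 · 2 · 3 · 0 · 2
gen 7: 2 · 2 · 0 · 3 · 1 · 1
3 · 2 · 0 · 2 · 3 · 1
1 · 1 · 2 · 2 · 3 · 3
0 · 3 · 0 · 2 · 2 · 3
3 · 0 · 3 · 2 · 0 · 1
3 · 3 · 2 · 3 · 1 · 3

2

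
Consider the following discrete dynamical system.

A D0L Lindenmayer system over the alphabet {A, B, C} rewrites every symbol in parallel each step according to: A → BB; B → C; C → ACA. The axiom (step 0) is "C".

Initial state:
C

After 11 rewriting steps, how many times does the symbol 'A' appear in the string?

1058

[0] C
[1] ACA
[2] BBACABB
[3] CCBBACABBCC
[4] ACAACACCBBACABBCCACAACA
[5] BBACABBBBACABBACAACACCBBACABBCCACAACABBACABBBBACABB
[6] CCBBACABBCCCCBBACABBCCBBACABBBBACABBACAACACCBBACABBCCACAACABBACABBBBACABBCCBBACABBCCCCBBACABBCC
[7] ACAACACCBBACABBCCACAACAACAACACCBBACABBCCACAACACCBBACABBCCC…CCCBBACABBCCACAACACCBBACABBCCACAACAACAACACCBBACABBCCACAACA  (len 187)
[8] BBACABBBBACABBACAACACCBBACABBCCACAACABBACABBBBACABBBBACABB…BBACABBBBACABBBBACABBACAACACCBBACABBCCACAACABBACABBBBACABB  (len 391)
[9] CCBBACABBCCCCBBACABBCCBBACABBBBACABBACAACACCBBACABBCCACAAC…CAACACCBBACABBCCACAACABBACABBBBACABBCCBBACABBCCCCBBACABBCC  (len 771)
[10] ACAACACCBBACABBCCACAACAACAACACCBBACABBCCACAACACCBBACABBCCC…CCCBBACABBCCACAACACCBBACABBCCACAACAACAACACCBBACABBCCACAACA  (len 1519)
[11] BBACABBBBACABBACAACACCBBACABBCCACAACABBACABBBBACABBBBACABB…BBACABBBBACABBBBACABBACAACACCBBACABBCCACAACABBACABBBBACABB  (len 3083)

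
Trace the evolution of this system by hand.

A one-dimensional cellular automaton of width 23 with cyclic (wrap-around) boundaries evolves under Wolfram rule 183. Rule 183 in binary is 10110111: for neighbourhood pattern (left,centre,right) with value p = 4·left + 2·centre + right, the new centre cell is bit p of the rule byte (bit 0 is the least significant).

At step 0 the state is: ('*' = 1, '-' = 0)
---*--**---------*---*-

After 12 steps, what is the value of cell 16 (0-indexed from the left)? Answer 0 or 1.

1

gen 0: ---*--**---------*---*-
gen 1: ******--***************
gen 2: *****-**-**************
gen 3: ****-*--*-*************
gen 4: ***-******-************
gen 5: **-*-****-*-***********
gen 6: *-***-**-***-**********
gen 7: -*-*-*--*-*-*-*********
gen 8: **************-*******-
gen 9: -************-*-*****-*
gen 10: *-**********-***-***-**
gen 11: -*-********-*-*-*-*-*-*
gen 12: ***-******-************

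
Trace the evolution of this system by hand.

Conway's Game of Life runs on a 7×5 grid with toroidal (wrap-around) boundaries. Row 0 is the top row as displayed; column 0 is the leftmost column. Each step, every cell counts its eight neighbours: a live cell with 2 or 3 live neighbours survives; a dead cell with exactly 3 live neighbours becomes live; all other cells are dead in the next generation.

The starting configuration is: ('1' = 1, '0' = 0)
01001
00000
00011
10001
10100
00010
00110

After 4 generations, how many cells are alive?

gen 0: 01001
00000
00011
10001
10100
00010
00110
gen 1: 00110
10011
10011
11000
11010
01011
00111
gen 2: 11000
11000
00110
00010
00010
01000
11000
gen 3: 00101
10001
01111
00011
00100
11100
00100
gen 4: 11001
00000
01100
11001
10101
00110
10100

15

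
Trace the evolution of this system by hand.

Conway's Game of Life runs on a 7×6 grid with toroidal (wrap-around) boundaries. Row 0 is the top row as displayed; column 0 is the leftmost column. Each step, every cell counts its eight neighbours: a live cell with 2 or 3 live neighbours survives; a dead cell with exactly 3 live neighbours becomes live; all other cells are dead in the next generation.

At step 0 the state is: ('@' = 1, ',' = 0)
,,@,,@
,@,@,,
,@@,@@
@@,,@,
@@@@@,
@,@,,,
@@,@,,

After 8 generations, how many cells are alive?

11

step 0: ,,@,,@
,@,@,,
,@@,@@
@@,,@,
@@@@@,
@,@,,,
@@,@,,
step 1: ,,,@@,
,@,@,@
,,,,@@
,,,,,,
,,,,@,
,,,,@,
@,,@,@
step 2: ,,,@,,
@,@@,@
@,,,@@
,,,,@@
,,,,,,
,,,@@,
,,,@,@
step 3: @,,@,@
@@@@,,
,@,,,,
@,,,@,
,,,@,@
,,,@@,
,,@@,,
step 4: @,,,,@
,,,@@@
,,,@,@
@,,,@@
,,,@,@
,,,,,,
,,@,,@
step 5: @,,@,,
,,,@,,
,,,@,,
@,,@,,
@,,,,@
,,,,@,
@,,,,@
step 6: @,,,@@
,,@@@,
,,@@@,
@,,,@@
@,,,@@
,,,,@,
@,,,@@
step 7: @@,,,,
,@@,,,
,@@,,,
@@,,,,
@,,@,,
,,,@,,
@,,@,,
step 8: @,,,,,
,,,,,,
,,,,,,
@,,,,,
@@@,,,
,,@@@,
@@@,,,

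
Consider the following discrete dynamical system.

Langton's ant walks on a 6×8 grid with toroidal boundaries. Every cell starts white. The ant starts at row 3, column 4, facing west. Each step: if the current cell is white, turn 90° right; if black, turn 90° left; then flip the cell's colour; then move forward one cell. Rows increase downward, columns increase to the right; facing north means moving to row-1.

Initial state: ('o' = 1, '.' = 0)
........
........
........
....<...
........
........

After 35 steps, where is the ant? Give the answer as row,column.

step 0: ........
........
........
....<...
........
........
step 1: ........
........
....^...
....o...
........
........
step 2: ........
........
....o>..
....o...
........
........
step 3: ........
........
....oo..
....ov..
........
........
step 4: ........
........
....oo..
....<o..
........
........
step 5: ........
........
....oo..
.....o..
....v...
........
step 6: ........
........
....oo..
.....o..
...<o...
........
step 7: ........
........
....oo..
...^.o..
...oo...
........
step 8: ........
........
....oo..
...o>o..
...oo...
........
step 9: ........
........
....oo..
...ooo..
...ov...
........
step 10: ........
........
....oo..
...ooo..
...o.>..
........
step 11: ........
........
....oo..
...ooo..
...o.o..
.....v..
step 12: ........
........
....oo..
...ooo..
...o.o..
....<o..
step 13: ........
........
....oo..
...ooo..
...o^o..
....oo..
step 14: ........
........
....oo..
...ooo..
...oo>..
....oo..
step 15: ........
........
....oo..
...oo^..
...oo...
....oo..
step 16: ........
........
....oo..
...o<...
...oo...
....oo..
step 17: ........
........
....oo..
...o....
...ov...
....oo..
step 18: ........
........
....oo..
...o....
...o.>..
....oo..
step 19: ........
........
....oo..
...o....
...o.o..
....ov..
step 20: ........
........
....oo..
...o....
...o.o..
....o.>.
step 21: ......v.
........
....oo..
...o....
...o.o..
....o.o.
step 22: .....<o.
........
....oo..
...o....
...o.o..
....o.o.
step 23: .....oo.
........
....oo..
...o....
...o.o..
....o^o.
step 24: .....oo.
........
....oo..
...o....
...o.o..
....oo>.
step 25: .....oo.
........
....oo..
...o....
...o.o^.
....oo..
step 26: .....oo.
........
....oo..
...o....
...o.oo>
....oo..
step 27: .....oo.
........
....oo..
...o....
...o.ooo
....oo.v
step 28: .....oo.
........
....oo..
...o....
...o.ooo
....oo<o
step 29: .....oo.
........
....oo..
...o....
...o.o^o
....oooo
step 30: .....oo.
........
....oo..
...o....
...o.<.o
....oooo
step 31: .....oo.
........
....oo..
...o....
...o...o
....ovoo
step 32: .....oo.
........
....oo..
...o....
...o...o
....o.>o
step 33: .....oo.
........
....oo..
...o....
...o..^o
....o..o
step 34: .....oo.
........
....oo..
...o....
...o..o>
....o..o
step 35: .....oo.
........
....oo..
...o...^
...o..o.
....o..o

3,7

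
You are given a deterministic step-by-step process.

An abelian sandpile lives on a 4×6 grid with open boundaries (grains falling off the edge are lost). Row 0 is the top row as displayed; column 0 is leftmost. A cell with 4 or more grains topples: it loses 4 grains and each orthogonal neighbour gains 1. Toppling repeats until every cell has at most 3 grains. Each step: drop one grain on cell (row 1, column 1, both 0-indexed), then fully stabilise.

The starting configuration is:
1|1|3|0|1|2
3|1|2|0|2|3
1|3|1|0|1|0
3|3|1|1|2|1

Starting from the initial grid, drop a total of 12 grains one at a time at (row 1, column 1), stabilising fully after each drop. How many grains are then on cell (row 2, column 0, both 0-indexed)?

2

[0] 1|1|3|0|1|2
3|1|2|0|2|3
1|3|1|0|1|0
3|3|1|1|2|1
[1] 1|1|3|0|1|2
3|2|2|0|2|3
1|3|1|0|1|0
3|3|1|1|2|1
[2] 1|1|3|0|1|2
3|3|2|0|2|3
1|3|1|0|1|0
3|3|1|1|2|1
[3] 2|2|3|0|1|2
1|2|3|0|2|3
0|2|2|0|1|0
1|1|2|1|2|1
[4] 2|2|3|0|1|2
1|3|3|0|2|3
0|2|2|0|1|0
1|1|2|1|2|1
[5] 3|0|1|1|1|2
2|2|1|1|2|3
0|3|3|0|1|0
1|1|2|1|2|1
[6] 3|0|1|1|1|2
2|3|1|1|2|3
0|3|3|0|1|0
1|1|2|1|2|1
[7] 3|1|1|1|1|2
3|1|3|1|2|3
1|1|0|1|1|0
1|2|3|1|2|1
[8] 3|1|1|1|1|2
3|2|3|1|2|3
1|1|0|1|1|0
1|2|3|1|2|1
[9] 3|1|1|1|1|2
3|3|3|1|2|3
1|1|0|1|1|0
1|2|3|1|2|1
[10] 0|3|2|1|1|2
1|2|0|2|2|3
2|2|1|1|1|0
1|2|3|1|2|1
[11] 0|3|2|1|1|2
1|3|0|2|2|3
2|2|1|1|1|0
1|2|3|1|2|1
[12] 1|0|3|1|1|2
2|1|1|2|2|3
2|3|1|1|1|0
1|2|3|1|2|1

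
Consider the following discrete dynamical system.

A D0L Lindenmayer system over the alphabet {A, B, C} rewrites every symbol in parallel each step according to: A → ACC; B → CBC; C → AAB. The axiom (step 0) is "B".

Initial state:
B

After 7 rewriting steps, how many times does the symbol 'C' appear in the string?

0) B
1) CBC
2) AABCBCAAB
3) ACCACCCBCAABCBCAABACCACCCBC
4) ACCAABAABACCAABAABAABCBCAABACCACCCBCAABCBCAABACCACCCBCACCAABAABACCAABAABAABCBCAAB
5) ACCAABAABACCACCCBCACCACCCBCACCAABAABACCACCCBCACCACCCBCACCA…CCBCACCAABAABACCACCCBCACCACCCBCACCACCCBCAABCBCAABACCACCCBC  (len 243)
6) ACCAABAABACCACCCBCACCACCCBCACCAABAABACCAABAABAABCBCAABACCA…CAABACCACCCBCAABCBCAABACCACCCBCACCAABAABACCAABAABAABCBCAAB  (len 729)
7) ACCAABAABACCACCCBCACCACCCBCACCAABAABACCAABAABAABCBCAABACCA…CCBCACCAABAABACCACCCBCACCACCCBCACCACCCBCAABCBCAABACCACCCBC  (len 2187)

926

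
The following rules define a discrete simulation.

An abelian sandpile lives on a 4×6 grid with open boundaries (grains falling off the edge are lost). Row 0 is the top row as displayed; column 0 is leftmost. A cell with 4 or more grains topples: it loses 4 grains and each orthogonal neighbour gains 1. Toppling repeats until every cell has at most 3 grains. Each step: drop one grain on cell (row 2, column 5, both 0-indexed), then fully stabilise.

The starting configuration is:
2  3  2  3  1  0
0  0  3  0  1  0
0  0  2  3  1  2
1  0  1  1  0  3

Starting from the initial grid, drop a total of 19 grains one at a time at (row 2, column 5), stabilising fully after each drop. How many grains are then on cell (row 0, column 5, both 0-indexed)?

1

[0] 2  3  2  3  1  0
0  0  3  0  1  0
0  0  2  3  1  2
1  0  1  1  0  3
[1] 2  3  2  3  1  0
0  0  3  0  1  0
0  0  2  3  1  3
1  0  1  1  0  3
[2] 2  3  2  3  1  0
0  0  3  0  1  1
0  0  2  3  2  1
1  0  1  1  1  0
[3] 2  3  2  3  1  0
0  0  3  0  1  1
0  0  2  3  2  2
1  0  1  1  1  0
[4] 2  3  2  3  1  0
0  0  3  0  1  1
0  0  2  3  2  3
1  0  1  1  1  0
[5] 2  3  2  3  1  0
0  0  3  0  1  2
0  0  2  3  3  0
1  0  1  1  1  1
[6] 2  3  2  3  1  0
0  0  3  0  1  2
0  0  2  3  3  1
1  0  1  1  1  1
[7] 2  3  2  3  1  0
0  0  3  0  1  2
0  0  2  3  3  2
1  0  1  1  1  1
[8] 2  3  2  3  1  0
0  0  3  0  1  2
0  0  2  3  3  3
1  0  1  1  1  1
[9] 2  3  2  3  1  0
0  0  3  1  2  3
0  0  3  0  1  1
1  0  1  2  2  2
[10] 2  3  2  3  1  0
0  0  3  1  2  3
0  0  3  0  1  2
1  0  1  2  2  2
[11] 2  3  2  3  1  0
0  0  3  1  2  3
0  0  3  0  1  3
1  0  1  2  2  2
[12] 2  3  2  3  1  1
0  0  3  1  3  0
0  0  3  0  2  1
1  0  1  2  2  3
[13] 2  3  2  3  1  1
0  0  3  1  3  0
0  0  3  0  2  2
1  0  1  2  2  3
[14] 2  3  2  3  1  1
0  0  3  1  3  0
0  0  3  0  2  3
1  0  1  2  2  3
[15] 2  3  2  3  1  1
0  0  3  1  3  1
0  0  3  0  3  1
1  0  1  2  3  0
[16] 2  3  2  3  1  1
0  0  3  1  3  1
0  0  3  0  3  2
1  0  1  2  3  0
[17] 2  3  2  3  1  1
0  0  3  1  3  1
0  0  3  0  3  3
1  0  1  2  3  0
[18] 2  3  2  3  2  1
0  0  3  2  0  3
0  0  3  1  2  1
1  0  1  3  0  2
[19] 2  3  2  3  2  1
0  0  3  2  0  3
0  0  3  1  2  2
1  0  1  3  0  2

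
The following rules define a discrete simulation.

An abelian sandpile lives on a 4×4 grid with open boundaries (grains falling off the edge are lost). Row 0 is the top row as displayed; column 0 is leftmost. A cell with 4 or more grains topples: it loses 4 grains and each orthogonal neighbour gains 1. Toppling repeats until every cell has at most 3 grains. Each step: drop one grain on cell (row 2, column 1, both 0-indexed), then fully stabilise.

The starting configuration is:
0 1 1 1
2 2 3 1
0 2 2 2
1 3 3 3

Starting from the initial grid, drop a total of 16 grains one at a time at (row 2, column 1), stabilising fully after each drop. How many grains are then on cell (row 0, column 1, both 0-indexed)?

0) 0 1 1 1
2 2 3 1
0 2 2 2
1 3 3 3
1) 0 1 1 1
2 2 3 1
0 3 2 2
1 3 3 3
2) 0 2 2 1
3 0 1 3
1 3 2 0
2 1 2 1
3) 0 2 2 1
3 1 1 3
2 0 3 0
2 2 2 1
4) 0 2 2 1
3 1 1 3
2 1 3 0
2 2 2 1
5) 0 2 2 1
3 1 1 3
2 2 3 0
2 2 2 1
6) 0 2 2 1
3 1 1 3
2 3 3 0
2 2 2 1
7) 0 2 2 1
3 2 2 3
3 1 0 1
2 3 3 1
8) 0 2 2 1
3 2 2 3
3 2 0 1
2 3 3 1
9) 0 2 2 1
3 2 2 3
3 3 0 1
2 3 3 1
10) 1 3 2 1
1 0 3 3
2 3 2 1
0 2 0 2
11) 1 3 2 1
1 1 3 3
3 0 3 1
0 3 0 2
12) 1 3 2 1
1 1 3 3
3 1 3 1
0 3 0 2
13) 1 3 2 1
1 1 3 3
3 2 3 1
0 3 0 2
14) 1 3 2 1
1 1 3 3
3 3 3 1
0 3 0 2
15) 1 3 3 2
2 3 1 0
0 3 1 3
2 0 2 2
16) 2 1 0 3
3 1 3 0
1 1 2 3
2 1 2 2

1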